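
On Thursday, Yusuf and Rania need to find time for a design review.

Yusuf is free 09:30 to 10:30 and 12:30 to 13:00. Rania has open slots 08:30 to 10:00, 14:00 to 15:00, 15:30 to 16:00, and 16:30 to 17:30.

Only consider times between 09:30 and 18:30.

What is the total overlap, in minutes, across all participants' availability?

30 minutes

Yusuf ∩ Rania: 09:30–10:00.
Restricted to 09:30–18:30: 09:30–10:00.
Total common minutes: 30.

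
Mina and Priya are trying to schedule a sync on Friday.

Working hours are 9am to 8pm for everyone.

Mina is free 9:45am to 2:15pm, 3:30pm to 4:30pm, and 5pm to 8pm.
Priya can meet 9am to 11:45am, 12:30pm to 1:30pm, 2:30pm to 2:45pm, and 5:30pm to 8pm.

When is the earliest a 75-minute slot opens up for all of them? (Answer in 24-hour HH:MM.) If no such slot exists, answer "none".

09:45

Mina ∩ Priya: 09:45–11:45, 12:30–13:30, 17:30–20:00.
Windows ≥ 75 min: 09:45–11:45, 17:30–20:00.
Earliest such window starts at 09:45.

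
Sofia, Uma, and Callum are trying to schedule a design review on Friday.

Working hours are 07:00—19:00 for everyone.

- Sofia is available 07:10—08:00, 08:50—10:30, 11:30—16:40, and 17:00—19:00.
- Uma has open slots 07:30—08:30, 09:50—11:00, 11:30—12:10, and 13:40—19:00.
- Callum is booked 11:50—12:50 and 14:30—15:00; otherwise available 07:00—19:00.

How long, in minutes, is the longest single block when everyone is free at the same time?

Callum free within 07:00–19:00: 07:00–11:50, 12:50–14:30, 15:00–19:00.
Sofia ∩ Uma: 07:30–08:00, 09:50–10:30, 11:30–12:10, 13:40–16:40, 17:00–19:00.
Sofia ∩ Uma ∩ Callum: 07:30–08:00, 09:50–10:30, 11:30–11:50, 13:40–14:30, 15:00–16:40, 17:00–19:00.
Common window lengths: 30, 40, 20, 50, 100, 120 min; longest is 120.

120 minutes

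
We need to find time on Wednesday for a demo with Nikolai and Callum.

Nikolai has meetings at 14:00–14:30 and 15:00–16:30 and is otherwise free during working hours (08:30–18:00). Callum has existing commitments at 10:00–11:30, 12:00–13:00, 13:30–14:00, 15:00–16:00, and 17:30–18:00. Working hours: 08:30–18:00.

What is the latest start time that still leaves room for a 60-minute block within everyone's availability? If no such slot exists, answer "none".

Nikolai free within 08:30–18:00: 08:30–14:00, 14:30–15:00, 16:30–18:00.
Callum free within 08:30–18:00: 08:30–10:00, 11:30–12:00, 13:00–13:30, 14:00–15:00, 16:00–17:30.
Nikolai ∩ Callum: 08:30–10:00, 11:30–12:00, 13:00–13:30, 14:30–15:00, 16:30–17:30.
Windows ≥ 60 min: 08:30–10:00, 16:30–17:30.
Latest start in the last window 16:30–17:30 is 17:30 − 60 min = 16:30.

16:30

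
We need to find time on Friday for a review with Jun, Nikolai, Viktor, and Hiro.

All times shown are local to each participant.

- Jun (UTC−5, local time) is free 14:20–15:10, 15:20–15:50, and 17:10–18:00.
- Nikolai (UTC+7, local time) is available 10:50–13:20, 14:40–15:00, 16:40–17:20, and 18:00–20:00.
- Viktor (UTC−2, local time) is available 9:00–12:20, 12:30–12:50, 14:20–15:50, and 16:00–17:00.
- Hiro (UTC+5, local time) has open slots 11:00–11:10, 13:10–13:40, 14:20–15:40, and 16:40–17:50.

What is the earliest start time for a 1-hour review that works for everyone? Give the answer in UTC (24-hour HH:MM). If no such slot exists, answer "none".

Jun → UTC: 19:20–20:10, 20:20–20:50, 22:10–23:00.
Nikolai → UTC: 03:50–06:20, 07:40–08:00, 09:40–10:20, 11:00–13:00.
Viktor → UTC: 11:00–14:20, 14:30–14:50, 16:20–17:50, 18:00–19:00.
Hiro → UTC: 06:00–06:10, 08:10–08:40, 09:20–10:40, 11:40–12:50.
Jun ∩ Nikolai: (none).
Jun ∩ Nikolai ∩ Viktor: (none).
Jun ∩ Nikolai ∩ Viktor ∩ Hiro: (none).
Windows ≥ 60 min: (none).

none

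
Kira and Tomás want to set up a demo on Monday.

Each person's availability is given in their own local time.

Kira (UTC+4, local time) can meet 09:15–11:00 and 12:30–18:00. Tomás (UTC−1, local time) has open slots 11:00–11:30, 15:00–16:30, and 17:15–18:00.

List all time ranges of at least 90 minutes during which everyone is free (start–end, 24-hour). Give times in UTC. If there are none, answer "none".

none

Kira → UTC: 05:15–07:00, 08:30–14:00.
Tomás → UTC: 12:00–12:30, 16:00–17:30, 18:15–19:00.
Kira ∩ Tomás: 12:00–12:30.
Windows ≥ 90 min: (none).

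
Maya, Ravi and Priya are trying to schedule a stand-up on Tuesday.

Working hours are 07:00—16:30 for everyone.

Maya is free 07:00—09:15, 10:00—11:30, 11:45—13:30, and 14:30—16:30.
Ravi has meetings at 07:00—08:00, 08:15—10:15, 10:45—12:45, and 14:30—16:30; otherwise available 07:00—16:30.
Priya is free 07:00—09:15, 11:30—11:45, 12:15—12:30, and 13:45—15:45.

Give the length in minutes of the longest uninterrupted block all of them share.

Ravi free within 07:00–16:30: 08:00–08:15, 10:15–10:45, 12:45–14:30.
Maya ∩ Ravi: 08:00–08:15, 10:15–10:45, 12:45–13:30.
Maya ∩ Ravi ∩ Priya: 08:00–08:15.
Single common window of 15 minutes.

15 minutes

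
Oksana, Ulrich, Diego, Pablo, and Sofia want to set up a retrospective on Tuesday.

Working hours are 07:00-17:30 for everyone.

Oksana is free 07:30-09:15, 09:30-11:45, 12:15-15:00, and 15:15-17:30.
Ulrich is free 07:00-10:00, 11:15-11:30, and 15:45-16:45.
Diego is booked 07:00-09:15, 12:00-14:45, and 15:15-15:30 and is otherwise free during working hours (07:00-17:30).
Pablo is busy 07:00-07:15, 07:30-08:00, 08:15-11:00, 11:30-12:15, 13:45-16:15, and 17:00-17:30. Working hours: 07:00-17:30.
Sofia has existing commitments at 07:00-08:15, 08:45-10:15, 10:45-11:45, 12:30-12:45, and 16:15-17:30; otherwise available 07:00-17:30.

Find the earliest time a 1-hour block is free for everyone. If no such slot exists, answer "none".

Diego free within 07:00–17:30: 09:15–12:00, 14:45–15:15, 15:30–17:30.
Pablo free within 07:00–17:30: 07:15–07:30, 08:00–08:15, 11:00–11:30, 12:15–13:45, 16:15–17:00.
Sofia free within 07:00–17:30: 08:15–08:45, 10:15–10:45, 11:45–12:30, 12:45–16:15.
Oksana ∩ Ulrich: 07:30–09:15, 09:30–10:00, 11:15–11:30, 15:45–16:45.
Oksana ∩ Ulrich ∩ Diego: 09:30–10:00, 11:15–11:30, 15:45–16:45.
Oksana ∩ Ulrich ∩ Diego ∩ Pablo: 11:15–11:30, 16:15–16:45.
Oksana ∩ Ulrich ∩ Diego ∩ Pablo ∩ Sofia: (none).
Windows ≥ 60 min: (none).

none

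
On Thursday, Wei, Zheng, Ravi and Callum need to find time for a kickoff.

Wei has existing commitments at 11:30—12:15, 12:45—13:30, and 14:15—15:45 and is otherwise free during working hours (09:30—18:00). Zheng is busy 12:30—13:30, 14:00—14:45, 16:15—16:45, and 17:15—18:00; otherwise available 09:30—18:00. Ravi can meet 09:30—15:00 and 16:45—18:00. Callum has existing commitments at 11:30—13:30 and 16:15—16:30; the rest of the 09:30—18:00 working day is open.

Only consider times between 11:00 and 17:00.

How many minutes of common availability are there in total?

75 minutes

Wei free within 09:30–18:00: 09:30–11:30, 12:15–12:45, 13:30–14:15, 15:45–18:00.
Zheng free within 09:30–18:00: 09:30–12:30, 13:30–14:00, 14:45–16:15, 16:45–17:15.
Callum free within 09:30–18:00: 09:30–11:30, 13:30–16:15, 16:30–18:00.
Wei ∩ Zheng: 09:30–11:30, 12:15–12:30, 13:30–14:00, 15:45–16:15, 16:45–17:15.
Wei ∩ Zheng ∩ Ravi: 09:30–11:30, 12:15–12:30, 13:30–14:00, 16:45–17:15.
Wei ∩ Zheng ∩ Ravi ∩ Callum: 09:30–11:30, 13:30–14:00, 16:45–17:15.
Restricted to 11:00–17:00: 11:00–11:30, 13:30–14:00, 16:45–17:00.
Total common minutes: 30 + 30 + 15 = 75.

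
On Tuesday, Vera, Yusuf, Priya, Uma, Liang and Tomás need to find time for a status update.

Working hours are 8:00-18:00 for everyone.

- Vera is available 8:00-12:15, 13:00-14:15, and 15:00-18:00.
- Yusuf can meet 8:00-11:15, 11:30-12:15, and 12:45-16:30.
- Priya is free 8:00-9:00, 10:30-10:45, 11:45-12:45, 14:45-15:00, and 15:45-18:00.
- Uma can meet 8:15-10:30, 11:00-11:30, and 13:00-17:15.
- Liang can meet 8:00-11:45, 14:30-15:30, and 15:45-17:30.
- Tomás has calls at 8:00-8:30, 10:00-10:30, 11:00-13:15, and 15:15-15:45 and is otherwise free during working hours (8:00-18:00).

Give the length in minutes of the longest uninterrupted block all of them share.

45 minutes

Tomás free within 08:00–18:00: 08:30–10:00, 10:30–11:00, 13:15–15:15, 15:45–18:00.
Vera ∩ Yusuf: 08:00–11:15, 11:30–12:15, 13:00–14:15, 15:00–16:30.
Vera ∩ Yusuf ∩ Priya: 08:00–09:00, 10:30–10:45, 11:45–12:15, 15:45–16:30.
Vera ∩ Yusuf ∩ Priya ∩ Uma: 08:15–09:00, 15:45–16:30.
Vera ∩ Yusuf ∩ Priya ∩ Uma ∩ Liang: 08:15–09:00, 15:45–16:30.
Vera ∩ Yusuf ∩ Priya ∩ Uma ∩ Liang ∩ Tomás: 08:30–09:00, 15:45–16:30.
Common window lengths: 30, 45 min; longest is 45.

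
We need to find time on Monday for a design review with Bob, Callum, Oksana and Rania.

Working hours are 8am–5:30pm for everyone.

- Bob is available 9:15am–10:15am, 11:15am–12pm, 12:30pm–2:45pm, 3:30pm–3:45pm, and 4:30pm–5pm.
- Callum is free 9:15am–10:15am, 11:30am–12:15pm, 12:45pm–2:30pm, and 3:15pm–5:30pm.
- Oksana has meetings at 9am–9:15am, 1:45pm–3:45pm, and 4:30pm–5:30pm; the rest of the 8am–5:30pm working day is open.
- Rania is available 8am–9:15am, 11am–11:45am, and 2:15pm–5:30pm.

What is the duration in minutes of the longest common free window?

15 minutes

Oksana free within 08:00–17:30: 08:00–09:00, 09:15–13:45, 15:45–16:30.
Bob ∩ Callum: 09:15–10:15, 11:30–12:00, 12:45–14:30, 15:30–15:45, 16:30–17:00.
Bob ∩ Callum ∩ Oksana: 09:15–10:15, 11:30–12:00, 12:45–13:45.
Bob ∩ Callum ∩ Oksana ∩ Rania: 11:30–11:45.
Single common window of 15 minutes.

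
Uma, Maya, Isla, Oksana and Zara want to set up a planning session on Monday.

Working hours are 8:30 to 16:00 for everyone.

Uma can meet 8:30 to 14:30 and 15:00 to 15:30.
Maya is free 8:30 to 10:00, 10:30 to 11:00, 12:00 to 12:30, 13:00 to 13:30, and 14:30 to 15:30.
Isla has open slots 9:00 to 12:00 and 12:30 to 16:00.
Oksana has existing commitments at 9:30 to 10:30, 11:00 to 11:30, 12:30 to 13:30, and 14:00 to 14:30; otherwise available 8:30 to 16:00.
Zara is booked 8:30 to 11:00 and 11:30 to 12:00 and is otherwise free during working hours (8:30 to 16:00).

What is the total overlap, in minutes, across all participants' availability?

Oksana free within 08:30–16:00: 08:30–09:30, 10:30–11:00, 11:30–12:30, 13:30–14:00, 14:30–16:00.
Zara free within 08:30–16:00: 11:00–11:30, 12:00–16:00.
Uma ∩ Maya: 08:30–10:00, 10:30–11:00, 12:00–12:30, 13:00–13:30, 15:00–15:30.
Uma ∩ Maya ∩ Isla: 09:00–10:00, 10:30–11:00, 13:00–13:30, 15:00–15:30.
Uma ∩ Maya ∩ Isla ∩ Oksana: 09:00–09:30, 10:30–11:00, 15:00–15:30.
Uma ∩ Maya ∩ Isla ∩ Oksana ∩ Zara: 15:00–15:30.
Total common minutes: 30.

30 minutes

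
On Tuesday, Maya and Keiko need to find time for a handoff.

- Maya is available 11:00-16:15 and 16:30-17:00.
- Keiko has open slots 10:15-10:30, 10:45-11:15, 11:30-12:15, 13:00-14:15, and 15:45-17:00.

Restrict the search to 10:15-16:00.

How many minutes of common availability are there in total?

Maya ∩ Keiko: 11:00–11:15, 11:30–12:15, 13:00–14:15, 15:45–16:15, 16:30–17:00.
Restricted to 10:15–16:00: 11:00–11:15, 11:30–12:15, 13:00–14:15, 15:45–16:00.
Total common minutes: 15 + 45 + 75 + 15 = 150.

150 minutes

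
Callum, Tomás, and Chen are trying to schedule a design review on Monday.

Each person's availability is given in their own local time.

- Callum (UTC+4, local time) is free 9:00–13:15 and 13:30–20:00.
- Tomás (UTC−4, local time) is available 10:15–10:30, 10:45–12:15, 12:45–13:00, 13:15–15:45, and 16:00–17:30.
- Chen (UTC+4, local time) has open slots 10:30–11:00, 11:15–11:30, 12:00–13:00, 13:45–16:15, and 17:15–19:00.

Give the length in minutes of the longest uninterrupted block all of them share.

15 minutes

Callum → UTC: 05:00–09:15, 09:30–16:00.
Tomás → UTC: 14:15–14:30, 14:45–16:15, 16:45–17:00, 17:15–19:45, 20:00–21:30.
Chen → UTC: 06:30–07:00, 07:15–07:30, 08:00–09:00, 09:45–12:15, 13:15–15:00.
Callum ∩ Tomás: 14:15–14:30, 14:45–16:00.
Callum ∩ Tomás ∩ Chen: 14:15–14:30, 14:45–15:00.
Common window lengths: 15, 15 min; longest is 15.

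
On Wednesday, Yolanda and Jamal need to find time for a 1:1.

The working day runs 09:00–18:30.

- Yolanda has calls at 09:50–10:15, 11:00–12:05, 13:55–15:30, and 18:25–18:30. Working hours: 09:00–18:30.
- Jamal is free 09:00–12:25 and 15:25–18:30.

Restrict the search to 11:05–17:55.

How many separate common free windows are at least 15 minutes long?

Yolanda free within 09:00–18:30: 09:00–09:50, 10:15–11:00, 12:05–13:55, 15:30–18:25.
Yolanda ∩ Jamal: 09:00–09:50, 10:15–11:00, 12:05–12:25, 15:30–18:25.
Restricted to 11:05–17:55: 12:05–12:25, 15:30–17:55.
Windows ≥ 15 min: 12:05–12:25, 15:30–17:55.
That's 2 windows.

2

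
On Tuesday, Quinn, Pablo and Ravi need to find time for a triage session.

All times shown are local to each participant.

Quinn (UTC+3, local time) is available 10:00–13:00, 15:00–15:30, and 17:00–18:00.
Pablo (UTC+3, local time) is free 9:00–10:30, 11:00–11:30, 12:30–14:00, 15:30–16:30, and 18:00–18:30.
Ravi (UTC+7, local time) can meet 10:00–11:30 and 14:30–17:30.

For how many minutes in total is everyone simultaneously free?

Quinn → UTC: 07:00–10:00, 12:00–12:30, 14:00–15:00.
Pablo → UTC: 06:00–07:30, 08:00–08:30, 09:30–11:00, 12:30–13:30, 15:00–15:30.
Ravi → UTC: 03:00–04:30, 07:30–10:30.
Quinn ∩ Pablo: 07:00–07:30, 08:00–08:30, 09:30–10:00.
Quinn ∩ Pablo ∩ Ravi: 08:00–08:30, 09:30–10:00.
Total common minutes: 30 + 30 = 60.

60 minutes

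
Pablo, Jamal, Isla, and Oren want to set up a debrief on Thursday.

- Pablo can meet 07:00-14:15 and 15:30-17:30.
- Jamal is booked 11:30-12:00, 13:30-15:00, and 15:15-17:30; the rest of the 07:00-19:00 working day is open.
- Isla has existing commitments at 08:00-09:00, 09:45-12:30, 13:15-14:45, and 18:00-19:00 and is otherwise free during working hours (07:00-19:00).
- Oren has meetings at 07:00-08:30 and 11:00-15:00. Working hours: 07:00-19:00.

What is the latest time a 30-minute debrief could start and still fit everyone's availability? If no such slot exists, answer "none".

09:15

Jamal free within 07:00–19:00: 07:00–11:30, 12:00–13:30, 15:00–15:15, 17:30–19:00.
Isla free within 07:00–19:00: 07:00–08:00, 09:00–09:45, 12:30–13:15, 14:45–18:00.
Oren free within 07:00–19:00: 08:30–11:00, 15:00–19:00.
Pablo ∩ Jamal: 07:00–11:30, 12:00–13:30.
Pablo ∩ Jamal ∩ Isla: 07:00–08:00, 09:00–09:45, 12:30–13:15.
Pablo ∩ Jamal ∩ Isla ∩ Oren: 09:00–09:45.
Windows ≥ 30 min: 09:00–09:45.
Latest start in the last window 09:00–09:45 is 09:45 − 30 min = 09:15.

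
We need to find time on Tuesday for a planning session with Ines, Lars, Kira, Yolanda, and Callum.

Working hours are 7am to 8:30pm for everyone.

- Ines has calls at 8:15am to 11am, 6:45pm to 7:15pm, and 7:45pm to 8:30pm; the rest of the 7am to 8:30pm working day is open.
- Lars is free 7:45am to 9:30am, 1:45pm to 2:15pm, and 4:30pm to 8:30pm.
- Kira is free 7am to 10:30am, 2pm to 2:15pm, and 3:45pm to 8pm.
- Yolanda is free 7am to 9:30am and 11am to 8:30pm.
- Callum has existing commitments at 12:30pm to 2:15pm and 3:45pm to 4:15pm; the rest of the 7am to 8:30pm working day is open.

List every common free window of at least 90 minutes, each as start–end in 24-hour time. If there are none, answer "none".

Ines free within 07:00–20:30: 07:00–08:15, 11:00–18:45, 19:15–19:45.
Callum free within 07:00–20:30: 07:00–12:30, 14:15–15:45, 16:15–20:30.
Ines ∩ Lars: 07:45–08:15, 13:45–14:15, 16:30–18:45, 19:15–19:45.
Ines ∩ Lars ∩ Kira: 07:45–08:15, 14:00–14:15, 16:30–18:45, 19:15–19:45.
Ines ∩ Lars ∩ Kira ∩ Yolanda: 07:45–08:15, 14:00–14:15, 16:30–18:45, 19:15–19:45.
Ines ∩ Lars ∩ Kira ∩ Yolanda ∩ Callum: 07:45–08:15, 16:30–18:45, 19:15–19:45.
Windows ≥ 90 min: 16:30–18:45.

16:30–18:45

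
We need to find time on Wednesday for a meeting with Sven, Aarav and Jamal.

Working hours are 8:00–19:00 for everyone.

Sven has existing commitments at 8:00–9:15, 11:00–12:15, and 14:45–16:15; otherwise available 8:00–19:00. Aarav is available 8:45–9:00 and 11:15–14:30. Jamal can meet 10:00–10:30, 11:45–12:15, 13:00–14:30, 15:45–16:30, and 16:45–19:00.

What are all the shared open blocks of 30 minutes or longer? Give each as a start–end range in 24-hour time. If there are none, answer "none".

Sven free within 08:00–19:00: 09:15–11:00, 12:15–14:45, 16:15–19:00.
Sven ∩ Aarav: 12:15–14:30.
Sven ∩ Aarav ∩ Jamal: 13:00–14:30.
Windows ≥ 30 min: 13:00–14:30.

13:00–14:30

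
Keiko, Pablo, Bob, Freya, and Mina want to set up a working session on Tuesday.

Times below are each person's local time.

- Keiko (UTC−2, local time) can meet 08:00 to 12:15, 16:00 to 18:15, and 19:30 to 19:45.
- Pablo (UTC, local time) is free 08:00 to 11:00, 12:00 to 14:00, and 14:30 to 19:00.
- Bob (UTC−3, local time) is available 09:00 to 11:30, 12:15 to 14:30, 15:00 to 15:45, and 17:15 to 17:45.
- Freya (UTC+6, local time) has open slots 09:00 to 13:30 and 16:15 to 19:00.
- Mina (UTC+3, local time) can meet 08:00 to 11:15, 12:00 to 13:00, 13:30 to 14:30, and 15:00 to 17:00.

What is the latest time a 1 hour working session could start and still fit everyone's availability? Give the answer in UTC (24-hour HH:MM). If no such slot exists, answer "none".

Keiko → UTC: 10:00–14:15, 18:00–20:15, 21:30–21:45.
Pablo → UTC: 08:00–11:00, 12:00–14:00, 14:30–19:00.
Bob → UTC: 12:00–14:30, 15:15–17:30, 18:00–18:45, 20:15–20:45.
Freya → UTC: 03:00–07:30, 10:15–13:00.
Mina → UTC: 05:00–08:15, 09:00–10:00, 10:30–11:30, 12:00–14:00.
Keiko ∩ Pablo: 10:00–11:00, 12:00–14:00, 18:00–19:00.
Keiko ∩ Pablo ∩ Bob: 12:00–14:00, 18:00–18:45.
Keiko ∩ Pablo ∩ Bob ∩ Freya: 12:00–13:00.
Keiko ∩ Pablo ∩ Bob ∩ Freya ∩ Mina: 12:00–13:00.
Windows ≥ 60 min: 12:00–13:00.
Latest start in the last window 12:00–13:00 is 13:00 − 60 min = 12:00.

12:00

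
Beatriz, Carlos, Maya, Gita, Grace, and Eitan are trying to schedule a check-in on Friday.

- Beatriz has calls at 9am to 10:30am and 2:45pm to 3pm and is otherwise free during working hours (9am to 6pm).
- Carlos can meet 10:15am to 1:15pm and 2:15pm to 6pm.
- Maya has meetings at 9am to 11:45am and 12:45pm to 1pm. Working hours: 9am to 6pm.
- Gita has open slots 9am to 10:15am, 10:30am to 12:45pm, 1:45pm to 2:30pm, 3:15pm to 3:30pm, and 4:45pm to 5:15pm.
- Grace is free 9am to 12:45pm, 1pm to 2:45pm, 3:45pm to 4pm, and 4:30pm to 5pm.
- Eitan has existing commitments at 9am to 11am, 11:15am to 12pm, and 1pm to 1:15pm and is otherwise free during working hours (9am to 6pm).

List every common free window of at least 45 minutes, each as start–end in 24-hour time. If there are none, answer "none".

12:00–12:45

Beatriz free within 09:00–18:00: 10:30–14:45, 15:00–18:00.
Maya free within 09:00–18:00: 11:45–12:45, 13:00–18:00.
Eitan free within 09:00–18:00: 11:00–11:15, 12:00–13:00, 13:15–18:00.
Beatriz ∩ Carlos: 10:30–13:15, 14:15–14:45, 15:00–18:00.
Beatriz ∩ Carlos ∩ Maya: 11:45–12:45, 13:00–13:15, 14:15–14:45, 15:00–18:00.
Beatriz ∩ Carlos ∩ Maya ∩ Gita: 11:45–12:45, 14:15–14:30, 15:15–15:30, 16:45–17:15.
Beatriz ∩ Carlos ∩ Maya ∩ Gita ∩ Grace: 11:45–12:45, 14:15–14:30, 16:45–17:00.
Beatriz ∩ Carlos ∩ Maya ∩ Gita ∩ Grace ∩ Eitan: 12:00–12:45, 14:15–14:30, 16:45–17:00.
Windows ≥ 45 min: 12:00–12:45.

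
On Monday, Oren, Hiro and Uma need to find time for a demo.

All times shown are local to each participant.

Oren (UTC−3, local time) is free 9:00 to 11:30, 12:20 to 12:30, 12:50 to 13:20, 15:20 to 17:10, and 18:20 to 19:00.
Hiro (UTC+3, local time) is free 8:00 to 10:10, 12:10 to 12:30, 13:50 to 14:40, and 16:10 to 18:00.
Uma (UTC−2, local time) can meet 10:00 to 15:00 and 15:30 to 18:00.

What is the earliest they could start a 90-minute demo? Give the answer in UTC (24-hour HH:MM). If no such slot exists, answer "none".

Oren → UTC: 12:00–14:30, 15:20–15:30, 15:50–16:20, 18:20–20:10, 21:20–22:00.
Hiro → UTC: 05:00–07:10, 09:10–09:30, 10:50–11:40, 13:10–15:00.
Uma → UTC: 12:00–17:00, 17:30–20:00.
Oren ∩ Hiro: 13:10–14:30.
Oren ∩ Hiro ∩ Uma: 13:10–14:30.
Windows ≥ 90 min: (none).

none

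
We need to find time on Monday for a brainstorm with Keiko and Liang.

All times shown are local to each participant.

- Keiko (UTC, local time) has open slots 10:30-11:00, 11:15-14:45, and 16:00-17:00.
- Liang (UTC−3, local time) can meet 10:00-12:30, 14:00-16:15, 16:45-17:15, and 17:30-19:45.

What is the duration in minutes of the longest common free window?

105 minutes

Keiko → UTC: 10:30–11:00, 11:15–14:45, 16:00–17:00.
Liang → UTC: 13:00–15:30, 17:00–19:15, 19:45–20:15, 20:30–22:45.
Keiko ∩ Liang: 13:00–14:45.
Single common window of 105 minutes.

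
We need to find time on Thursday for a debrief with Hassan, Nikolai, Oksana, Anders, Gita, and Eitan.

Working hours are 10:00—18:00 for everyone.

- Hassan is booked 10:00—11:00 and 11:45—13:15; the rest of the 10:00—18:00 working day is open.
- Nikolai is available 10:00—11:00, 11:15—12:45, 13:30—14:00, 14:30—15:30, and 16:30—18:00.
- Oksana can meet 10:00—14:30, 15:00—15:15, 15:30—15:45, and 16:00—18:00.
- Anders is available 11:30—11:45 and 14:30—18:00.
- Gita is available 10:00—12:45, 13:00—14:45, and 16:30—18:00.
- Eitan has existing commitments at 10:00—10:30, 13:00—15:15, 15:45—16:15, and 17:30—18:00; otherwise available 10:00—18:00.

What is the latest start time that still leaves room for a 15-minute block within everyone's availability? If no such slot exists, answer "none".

Hassan free within 10:00–18:00: 11:00–11:45, 13:15–18:00.
Eitan free within 10:00–18:00: 10:30–13:00, 15:15–15:45, 16:15–17:30.
Hassan ∩ Nikolai: 11:15–11:45, 13:30–14:00, 14:30–15:30, 16:30–18:00.
Hassan ∩ Nikolai ∩ Oksana: 11:15–11:45, 13:30–14:00, 15:00–15:15, 16:30–18:00.
Hassan ∩ Nikolai ∩ Oksana ∩ Anders: 11:30–11:45, 15:00–15:15, 16:30–18:00.
Hassan ∩ Nikolai ∩ Oksana ∩ Anders ∩ Gita: 11:30–11:45, 16:30–18:00.
Hassan ∩ Nikolai ∩ Oksana ∩ Anders ∩ Gita ∩ Eitan: 11:30–11:45, 16:30–17:30.
Windows ≥ 15 min: 11:30–11:45, 16:30–17:30.
Latest start in the last window 16:30–17:30 is 17:30 − 15 min = 17:15.

17:15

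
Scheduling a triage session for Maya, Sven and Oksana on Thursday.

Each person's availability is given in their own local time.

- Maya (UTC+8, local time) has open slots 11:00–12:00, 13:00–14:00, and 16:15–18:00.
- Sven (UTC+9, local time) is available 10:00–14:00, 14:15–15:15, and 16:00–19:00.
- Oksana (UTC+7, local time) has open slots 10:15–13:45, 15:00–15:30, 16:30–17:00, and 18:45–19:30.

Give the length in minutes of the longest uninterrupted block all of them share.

Maya → UTC: 03:00–04:00, 05:00–06:00, 08:15–10:00.
Sven → UTC: 01:00–05:00, 05:15–06:15, 07:00–10:00.
Oksana → UTC: 03:15–06:45, 08:00–08:30, 09:30–10:00, 11:45–12:30.
Maya ∩ Sven: 03:00–04:00, 05:15–06:00, 08:15–10:00.
Maya ∩ Sven ∩ Oksana: 03:15–04:00, 05:15–06:00, 08:15–08:30, 09:30–10:00.
Common window lengths: 45, 45, 15, 30 min; longest is 45.

45 minutes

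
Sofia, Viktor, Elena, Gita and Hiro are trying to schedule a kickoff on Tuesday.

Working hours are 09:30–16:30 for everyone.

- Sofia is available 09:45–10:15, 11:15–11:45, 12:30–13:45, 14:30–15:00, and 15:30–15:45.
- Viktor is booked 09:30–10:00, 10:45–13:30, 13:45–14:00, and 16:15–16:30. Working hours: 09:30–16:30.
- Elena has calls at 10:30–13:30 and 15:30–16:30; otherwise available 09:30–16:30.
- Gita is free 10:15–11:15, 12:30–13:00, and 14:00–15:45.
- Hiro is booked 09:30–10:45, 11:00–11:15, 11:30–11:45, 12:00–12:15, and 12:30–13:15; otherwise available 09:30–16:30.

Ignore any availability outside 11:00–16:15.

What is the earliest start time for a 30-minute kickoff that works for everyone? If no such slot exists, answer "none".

14:30

Viktor free within 09:30–16:30: 10:00–10:45, 13:30–13:45, 14:00–16:15.
Elena free within 09:30–16:30: 09:30–10:30, 13:30–15:30.
Hiro free within 09:30–16:30: 10:45–11:00, 11:15–11:30, 11:45–12:00, 12:15–12:30, 13:15–16:30.
Sofia ∩ Viktor: 10:00–10:15, 13:30–13:45, 14:30–15:00, 15:30–15:45.
Sofia ∩ Viktor ∩ Elena: 10:00–10:15, 13:30–13:45, 14:30–15:00.
Sofia ∩ Viktor ∩ Elena ∩ Gita: 14:30–15:00.
Sofia ∩ Viktor ∩ Elena ∩ Gita ∩ Hiro: 14:30–15:00.
Restricted to 11:00–16:15: 14:30–15:00.
Windows ≥ 30 min: 14:30–15:00.
Earliest such window starts at 14:30.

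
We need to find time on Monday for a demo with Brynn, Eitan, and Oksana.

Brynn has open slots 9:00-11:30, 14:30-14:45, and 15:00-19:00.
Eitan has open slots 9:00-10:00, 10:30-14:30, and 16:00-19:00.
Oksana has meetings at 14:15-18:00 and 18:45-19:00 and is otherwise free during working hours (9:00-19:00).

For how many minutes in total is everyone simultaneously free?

165 minutes

Oksana free within 09:00–19:00: 09:00–14:15, 18:00–18:45.
Brynn ∩ Eitan: 09:00–10:00, 10:30–11:30, 16:00–19:00.
Brynn ∩ Eitan ∩ Oksana: 09:00–10:00, 10:30–11:30, 18:00–18:45.
Total common minutes: 60 + 60 + 45 = 165.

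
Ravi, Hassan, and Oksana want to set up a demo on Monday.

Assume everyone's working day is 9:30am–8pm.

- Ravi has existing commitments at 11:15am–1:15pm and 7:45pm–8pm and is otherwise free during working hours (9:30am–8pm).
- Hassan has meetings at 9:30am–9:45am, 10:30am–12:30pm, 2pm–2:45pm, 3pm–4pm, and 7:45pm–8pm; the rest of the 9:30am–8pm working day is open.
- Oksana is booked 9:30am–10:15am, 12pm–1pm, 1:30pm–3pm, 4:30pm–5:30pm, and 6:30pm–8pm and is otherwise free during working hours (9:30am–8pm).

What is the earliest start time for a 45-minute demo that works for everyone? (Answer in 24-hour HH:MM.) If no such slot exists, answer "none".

17:30

Ravi free within 09:30–20:00: 09:30–11:15, 13:15–19:45.
Hassan free within 09:30–20:00: 09:45–10:30, 12:30–14:00, 14:45–15:00, 16:00–19:45.
Oksana free within 09:30–20:00: 10:15–12:00, 13:00–13:30, 15:00–16:30, 17:30–18:30.
Ravi ∩ Hassan: 09:45–10:30, 13:15–14:00, 14:45–15:00, 16:00–19:45.
Ravi ∩ Hassan ∩ Oksana: 10:15–10:30, 13:15–13:30, 16:00–16:30, 17:30–18:30.
Windows ≥ 45 min: 17:30–18:30.
Earliest such window starts at 17:30.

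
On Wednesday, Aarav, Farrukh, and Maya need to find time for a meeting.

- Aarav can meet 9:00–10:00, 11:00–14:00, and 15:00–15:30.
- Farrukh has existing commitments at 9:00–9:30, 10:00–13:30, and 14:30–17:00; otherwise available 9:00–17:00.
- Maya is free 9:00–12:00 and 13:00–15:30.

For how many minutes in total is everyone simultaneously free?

Farrukh free within 09:00–17:00: 09:30–10:00, 13:30–14:30.
Aarav ∩ Farrukh: 09:30–10:00, 13:30–14:00.
Aarav ∩ Farrukh ∩ Maya: 09:30–10:00, 13:30–14:00.
Total common minutes: 30 + 30 = 60.

60 minutes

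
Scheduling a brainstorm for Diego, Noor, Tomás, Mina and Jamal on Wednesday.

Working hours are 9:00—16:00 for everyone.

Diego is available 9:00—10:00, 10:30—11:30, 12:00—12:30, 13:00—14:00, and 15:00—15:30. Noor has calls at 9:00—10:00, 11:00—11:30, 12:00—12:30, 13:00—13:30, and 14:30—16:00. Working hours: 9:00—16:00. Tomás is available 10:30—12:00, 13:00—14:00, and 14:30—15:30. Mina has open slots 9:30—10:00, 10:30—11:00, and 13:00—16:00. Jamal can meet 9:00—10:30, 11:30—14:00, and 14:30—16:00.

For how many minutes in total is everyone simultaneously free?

30 minutes

Noor free within 09:00–16:00: 10:00–11:00, 11:30–12:00, 12:30–13:00, 13:30–14:30.
Diego ∩ Noor: 10:30–11:00, 13:30–14:00.
Diego ∩ Noor ∩ Tomás: 10:30–11:00, 13:30–14:00.
Diego ∩ Noor ∩ Tomás ∩ Mina: 10:30–11:00, 13:30–14:00.
Diego ∩ Noor ∩ Tomás ∩ Mina ∩ Jamal: 13:30–14:00.
Total common minutes: 30.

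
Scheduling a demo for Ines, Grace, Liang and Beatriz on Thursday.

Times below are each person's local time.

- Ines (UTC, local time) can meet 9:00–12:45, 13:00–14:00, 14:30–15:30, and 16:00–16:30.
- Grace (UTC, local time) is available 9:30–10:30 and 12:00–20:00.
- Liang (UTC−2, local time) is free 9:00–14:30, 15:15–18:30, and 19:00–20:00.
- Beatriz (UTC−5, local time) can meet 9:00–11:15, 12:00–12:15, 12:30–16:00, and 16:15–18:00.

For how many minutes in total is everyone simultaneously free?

Ines → UTC: 09:00–12:45, 13:00–14:00, 14:30–15:30, 16:00–16:30.
Grace → UTC: 09:30–10:30, 12:00–20:00.
Liang → UTC: 11:00–16:30, 17:15–20:30, 21:00–22:00.
Beatriz → UTC: 14:00–16:15, 17:00–17:15, 17:30–21:00, 21:15–23:00.
Ines ∩ Grace: 09:30–10:30, 12:00–12:45, 13:00–14:00, 14:30–15:30, 16:00–16:30.
Ines ∩ Grace ∩ Liang: 12:00–12:45, 13:00–14:00, 14:30–15:30, 16:00–16:30.
Ines ∩ Grace ∩ Liang ∩ Beatriz: 14:30–15:30, 16:00–16:15.
Total common minutes: 60 + 15 = 75.

75 minutes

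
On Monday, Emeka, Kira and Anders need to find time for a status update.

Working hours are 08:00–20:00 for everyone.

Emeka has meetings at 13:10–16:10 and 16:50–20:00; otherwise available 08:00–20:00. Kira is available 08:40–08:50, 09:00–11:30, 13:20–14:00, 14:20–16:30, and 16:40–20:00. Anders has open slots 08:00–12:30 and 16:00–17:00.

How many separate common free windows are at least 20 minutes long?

2

Emeka free within 08:00–20:00: 08:00–13:10, 16:10–16:50.
Emeka ∩ Kira: 08:40–08:50, 09:00–11:30, 16:10–16:30, 16:40–16:50.
Emeka ∩ Kira ∩ Anders: 08:40–08:50, 09:00–11:30, 16:10–16:30, 16:40–16:50.
Windows ≥ 20 min: 09:00–11:30, 16:10–16:30.
That's 2 windows.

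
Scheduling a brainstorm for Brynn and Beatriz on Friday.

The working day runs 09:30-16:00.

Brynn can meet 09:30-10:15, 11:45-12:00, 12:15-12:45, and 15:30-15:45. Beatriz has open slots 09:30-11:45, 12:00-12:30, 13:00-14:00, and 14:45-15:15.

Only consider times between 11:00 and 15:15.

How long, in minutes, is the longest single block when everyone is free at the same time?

Brynn ∩ Beatriz: 09:30–10:15, 12:15–12:30.
Restricted to 11:00–15:15: 12:15–12:30.
Single common window of 15 minutes.

15 minutes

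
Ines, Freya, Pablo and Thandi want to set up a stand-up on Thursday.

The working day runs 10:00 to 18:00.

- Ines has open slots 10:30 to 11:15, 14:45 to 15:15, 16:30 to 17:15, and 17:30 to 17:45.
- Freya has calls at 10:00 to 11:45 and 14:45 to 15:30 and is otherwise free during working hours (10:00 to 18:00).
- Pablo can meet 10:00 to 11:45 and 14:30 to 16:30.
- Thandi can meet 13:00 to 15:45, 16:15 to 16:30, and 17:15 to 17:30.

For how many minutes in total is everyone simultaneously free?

Freya free within 10:00–18:00: 11:45–14:45, 15:30–18:00.
Ines ∩ Freya: 16:30–17:15, 17:30–17:45.
Ines ∩ Freya ∩ Pablo: (none).
Ines ∩ Freya ∩ Pablo ∩ Thandi: (none).
Total common minutes: 0.

0 minutes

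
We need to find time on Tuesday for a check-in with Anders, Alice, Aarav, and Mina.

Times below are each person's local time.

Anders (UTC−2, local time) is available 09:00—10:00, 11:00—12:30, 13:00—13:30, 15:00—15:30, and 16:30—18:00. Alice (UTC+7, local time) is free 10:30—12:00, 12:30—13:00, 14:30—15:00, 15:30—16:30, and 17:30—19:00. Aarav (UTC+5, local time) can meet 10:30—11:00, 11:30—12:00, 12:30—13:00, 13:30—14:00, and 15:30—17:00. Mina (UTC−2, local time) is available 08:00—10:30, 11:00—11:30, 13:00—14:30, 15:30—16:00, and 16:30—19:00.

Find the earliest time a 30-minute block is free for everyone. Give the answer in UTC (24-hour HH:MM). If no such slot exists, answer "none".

11:00

Anders → UTC: 11:00–12:00, 13:00–14:30, 15:00–15:30, 17:00–17:30, 18:30–20:00.
Alice → UTC: 03:30–05:00, 05:30–06:00, 07:30–08:00, 08:30–09:30, 10:30–12:00.
Aarav → UTC: 05:30–06:00, 06:30–07:00, 07:30–08:00, 08:30–09:00, 10:30–12:00.
Mina → UTC: 10:00–12:30, 13:00–13:30, 15:00–16:30, 17:30–18:00, 18:30–21:00.
Anders ∩ Alice: 11:00–12:00.
Anders ∩ Alice ∩ Aarav: 11:00–12:00.
Anders ∩ Alice ∩ Aarav ∩ Mina: 11:00–12:00.
Windows ≥ 30 min: 11:00–12:00.
Earliest such window starts at 11:00.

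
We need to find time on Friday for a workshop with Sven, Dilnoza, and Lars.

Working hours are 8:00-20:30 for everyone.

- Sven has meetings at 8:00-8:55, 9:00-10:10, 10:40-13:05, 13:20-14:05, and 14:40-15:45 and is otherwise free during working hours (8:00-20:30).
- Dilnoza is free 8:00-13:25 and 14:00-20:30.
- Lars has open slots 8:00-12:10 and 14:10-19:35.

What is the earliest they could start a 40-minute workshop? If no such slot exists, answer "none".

Sven free within 08:00–20:30: 08:55–09:00, 10:10–10:40, 13:05–13:20, 14:05–14:40, 15:45–20:30.
Sven ∩ Dilnoza: 08:55–09:00, 10:10–10:40, 13:05–13:20, 14:05–14:40, 15:45–20:30.
Sven ∩ Dilnoza ∩ Lars: 08:55–09:00, 10:10–10:40, 14:10–14:40, 15:45–19:35.
Windows ≥ 40 min: 15:45–19:35.
Earliest such window starts at 15:45.

15:45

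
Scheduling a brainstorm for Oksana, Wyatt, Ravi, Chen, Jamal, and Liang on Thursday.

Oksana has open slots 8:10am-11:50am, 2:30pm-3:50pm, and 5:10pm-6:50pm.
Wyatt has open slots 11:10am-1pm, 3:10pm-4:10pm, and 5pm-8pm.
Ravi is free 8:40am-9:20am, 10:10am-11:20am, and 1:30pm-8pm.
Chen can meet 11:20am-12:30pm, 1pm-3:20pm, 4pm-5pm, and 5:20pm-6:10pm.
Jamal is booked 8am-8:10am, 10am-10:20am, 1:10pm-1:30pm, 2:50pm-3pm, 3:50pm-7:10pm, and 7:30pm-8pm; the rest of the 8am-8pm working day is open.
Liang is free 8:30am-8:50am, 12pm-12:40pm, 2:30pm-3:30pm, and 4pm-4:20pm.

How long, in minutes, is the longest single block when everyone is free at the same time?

10 minutes

Jamal free within 08:00–20:00: 08:10–10:00, 10:20–13:10, 13:30–14:50, 15:00–15:50, 19:10–19:30.
Oksana ∩ Wyatt: 11:10–11:50, 15:10–15:50, 17:10–18:50.
Oksana ∩ Wyatt ∩ Ravi: 11:10–11:20, 15:10–15:50, 17:10–18:50.
Oksana ∩ Wyatt ∩ Ravi ∩ Chen: 15:10–15:20, 17:20–18:10.
Oksana ∩ Wyatt ∩ Ravi ∩ Chen ∩ Jamal: 15:10–15:20.
Oksana ∩ Wyatt ∩ Ravi ∩ Chen ∩ Jamal ∩ Liang: 15:10–15:20.
Single common window of 10 minutes.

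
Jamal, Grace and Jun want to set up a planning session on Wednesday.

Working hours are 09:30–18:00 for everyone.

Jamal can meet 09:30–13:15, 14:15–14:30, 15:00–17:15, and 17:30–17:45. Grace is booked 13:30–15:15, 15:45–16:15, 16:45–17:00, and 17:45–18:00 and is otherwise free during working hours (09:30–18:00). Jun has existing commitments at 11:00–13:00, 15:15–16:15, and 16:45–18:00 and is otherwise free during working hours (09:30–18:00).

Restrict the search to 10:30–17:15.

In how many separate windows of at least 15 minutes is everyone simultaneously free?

3

Grace free within 09:30–18:00: 09:30–13:30, 15:15–15:45, 16:15–16:45, 17:00–17:45.
Jun free within 09:30–18:00: 09:30–11:00, 13:00–15:15, 16:15–16:45.
Jamal ∩ Grace: 09:30–13:15, 15:15–15:45, 16:15–16:45, 17:00–17:15, 17:30–17:45.
Jamal ∩ Grace ∩ Jun: 09:30–11:00, 13:00–13:15, 16:15–16:45.
Restricted to 10:30–17:15: 10:30–11:00, 13:00–13:15, 16:15–16:45.
Windows ≥ 15 min: 10:30–11:00, 13:00–13:15, 16:15–16:45.
That's 3 windows.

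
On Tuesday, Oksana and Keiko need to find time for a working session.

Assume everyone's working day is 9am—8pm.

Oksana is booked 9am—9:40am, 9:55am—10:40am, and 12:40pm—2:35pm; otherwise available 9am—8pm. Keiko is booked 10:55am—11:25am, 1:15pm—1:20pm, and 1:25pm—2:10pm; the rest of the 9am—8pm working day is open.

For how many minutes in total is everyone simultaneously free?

430 minutes

Oksana free within 09:00–20:00: 09:40–09:55, 10:40–12:40, 14:35–20:00.
Keiko free within 09:00–20:00: 09:00–10:55, 11:25–13:15, 13:20–13:25, 14:10–20:00.
Oksana ∩ Keiko: 09:40–09:55, 10:40–10:55, 11:25–12:40, 14:35–20:00.
Total common minutes: 15 + 15 + 75 + 325 = 430.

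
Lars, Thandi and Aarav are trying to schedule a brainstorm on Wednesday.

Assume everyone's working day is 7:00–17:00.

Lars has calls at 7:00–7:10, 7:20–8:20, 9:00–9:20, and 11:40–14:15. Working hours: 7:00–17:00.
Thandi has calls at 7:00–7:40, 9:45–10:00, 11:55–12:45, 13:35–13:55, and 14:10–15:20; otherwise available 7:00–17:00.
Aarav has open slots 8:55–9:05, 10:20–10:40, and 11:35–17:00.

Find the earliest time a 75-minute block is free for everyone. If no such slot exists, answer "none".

Lars free within 07:00–17:00: 07:10–07:20, 08:20–09:00, 09:20–11:40, 14:15–17:00.
Thandi free within 07:00–17:00: 07:40–09:45, 10:00–11:55, 12:45–13:35, 13:55–14:10, 15:20–17:00.
Lars ∩ Thandi: 08:20–09:00, 09:20–09:45, 10:00–11:40, 15:20–17:00.
Lars ∩ Thandi ∩ Aarav: 08:55–09:00, 10:20–10:40, 11:35–11:40, 15:20–17:00.
Windows ≥ 75 min: 15:20–17:00.
Earliest such window starts at 15:20.

15:20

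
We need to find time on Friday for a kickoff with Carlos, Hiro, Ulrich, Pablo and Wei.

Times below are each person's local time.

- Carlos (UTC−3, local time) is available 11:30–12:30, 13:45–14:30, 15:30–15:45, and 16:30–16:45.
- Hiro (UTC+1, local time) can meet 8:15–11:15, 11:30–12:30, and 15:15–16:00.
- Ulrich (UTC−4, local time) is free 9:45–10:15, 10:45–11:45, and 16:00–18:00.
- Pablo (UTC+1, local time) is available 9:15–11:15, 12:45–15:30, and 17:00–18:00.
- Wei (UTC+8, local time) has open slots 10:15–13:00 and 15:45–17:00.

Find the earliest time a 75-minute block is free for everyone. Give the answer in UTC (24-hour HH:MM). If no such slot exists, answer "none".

Carlos → UTC: 14:30–15:30, 16:45–17:30, 18:30–18:45, 19:30–19:45.
Hiro → UTC: 07:15–10:15, 10:30–11:30, 14:15–15:00.
Ulrich → UTC: 13:45–14:15, 14:45–15:45, 20:00–22:00.
Pablo → UTC: 08:15–10:15, 11:45–14:30, 16:00–17:00.
Wei → UTC: 02:15–05:00, 07:45–09:00.
Carlos ∩ Hiro: 14:30–15:00.
Carlos ∩ Hiro ∩ Ulrich: 14:45–15:00.
Carlos ∩ Hiro ∩ Ulrich ∩ Pablo: (none).
Carlos ∩ Hiro ∩ Ulrich ∩ Pablo ∩ Wei: (none).
Windows ≥ 75 min: (none).

none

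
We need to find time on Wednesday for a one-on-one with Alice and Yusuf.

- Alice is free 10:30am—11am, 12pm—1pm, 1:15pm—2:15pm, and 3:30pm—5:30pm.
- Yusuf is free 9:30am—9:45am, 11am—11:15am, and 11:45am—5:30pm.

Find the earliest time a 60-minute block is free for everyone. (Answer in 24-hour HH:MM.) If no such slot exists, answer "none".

12:00

Alice ∩ Yusuf: 12:00–13:00, 13:15–14:15, 15:30–17:30.
Windows ≥ 60 min: 12:00–13:00, 13:15–14:15, 15:30–17:30.
Earliest such window starts at 12:00.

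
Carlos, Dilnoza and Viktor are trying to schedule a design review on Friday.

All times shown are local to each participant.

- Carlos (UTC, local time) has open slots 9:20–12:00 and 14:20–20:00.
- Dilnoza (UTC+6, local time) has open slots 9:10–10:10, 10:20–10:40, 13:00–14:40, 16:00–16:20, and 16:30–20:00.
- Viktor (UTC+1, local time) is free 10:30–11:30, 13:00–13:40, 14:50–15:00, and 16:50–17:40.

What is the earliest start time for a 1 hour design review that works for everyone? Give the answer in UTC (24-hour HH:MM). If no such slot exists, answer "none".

Carlos → UTC: 09:20–12:00, 14:20–20:00.
Dilnoza → UTC: 03:10–04:10, 04:20–04:40, 07:00–08:40, 10:00–10:20, 10:30–14:00.
Viktor → UTC: 09:30–10:30, 12:00–12:40, 13:50–14:00, 15:50–16:40.
Carlos ∩ Dilnoza: 10:00–10:20, 10:30–12:00.
Carlos ∩ Dilnoza ∩ Viktor: 10:00–10:20.
Windows ≥ 60 min: (none).

none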